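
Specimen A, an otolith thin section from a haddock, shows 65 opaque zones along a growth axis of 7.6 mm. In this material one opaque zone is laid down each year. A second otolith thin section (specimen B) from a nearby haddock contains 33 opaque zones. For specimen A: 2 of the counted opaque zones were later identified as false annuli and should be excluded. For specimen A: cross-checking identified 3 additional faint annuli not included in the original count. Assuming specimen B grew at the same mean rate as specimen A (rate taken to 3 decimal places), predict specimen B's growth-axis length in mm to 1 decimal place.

3.8 mm

Specimen A: adjusted count: 65 − 2 + 3 = 66 opaque zones.
A: Mean rate = 7.6 mm / 66 years ≈ 0.115 mm per year.
Length of B = 0.115 × 33 = 3.8 mm.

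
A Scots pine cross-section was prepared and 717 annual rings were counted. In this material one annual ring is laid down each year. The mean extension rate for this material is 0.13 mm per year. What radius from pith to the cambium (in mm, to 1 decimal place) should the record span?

93.2 mm

717 years of growth are recorded.
Length ≈ 0.13 × 717 = 93.2 mm.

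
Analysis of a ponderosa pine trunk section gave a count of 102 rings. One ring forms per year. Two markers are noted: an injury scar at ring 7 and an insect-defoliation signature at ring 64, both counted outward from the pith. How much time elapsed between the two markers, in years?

57 yr

64 − 7 = 57 rings lie between the two events.
That is 57 years at one ring per year.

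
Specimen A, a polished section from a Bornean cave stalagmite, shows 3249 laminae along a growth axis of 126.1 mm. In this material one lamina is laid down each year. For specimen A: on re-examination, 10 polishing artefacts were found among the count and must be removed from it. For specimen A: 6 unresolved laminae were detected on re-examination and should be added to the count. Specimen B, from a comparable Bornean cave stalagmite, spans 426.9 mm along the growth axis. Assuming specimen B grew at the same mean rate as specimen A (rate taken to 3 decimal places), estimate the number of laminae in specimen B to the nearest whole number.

Specimen A: adjusted count: 3249 − 10 + 6 = 3245 laminae.
A: 126.1 mm over 3245 years gives 126.1 / 3245 ≈ 0.039 mm/year.
B spans 426.9 / 0.039 = 10946.15 years ≈ 10946 laminae.

10946 laminae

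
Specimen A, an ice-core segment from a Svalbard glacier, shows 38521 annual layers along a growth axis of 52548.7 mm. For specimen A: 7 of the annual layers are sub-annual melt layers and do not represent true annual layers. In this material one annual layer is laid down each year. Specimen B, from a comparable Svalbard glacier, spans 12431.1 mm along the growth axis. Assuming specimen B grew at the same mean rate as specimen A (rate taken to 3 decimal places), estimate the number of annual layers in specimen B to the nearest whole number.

Specimen A: correcting the raw count gives 38521 − 7 = 38514 true annual layers.
A: Mean rate = 52548.7 mm / 38514 years ≈ 1.364 mm/year.
Specimen B: 12431.1 mm / 1.364 mm per year = 9113.71 years ≈ 9114 annual layers.

9114 annual layers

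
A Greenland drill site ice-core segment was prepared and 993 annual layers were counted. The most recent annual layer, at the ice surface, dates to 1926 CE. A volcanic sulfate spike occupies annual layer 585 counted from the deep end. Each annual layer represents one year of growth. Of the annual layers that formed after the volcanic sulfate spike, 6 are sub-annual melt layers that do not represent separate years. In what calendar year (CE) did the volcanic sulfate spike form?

1524 CE

The volcanic sulfate spike sits at annual layer 585 from the deep end, so 993 − 585 = 408 annual layers formed after it.
Removing the 6 false annual layers leaves 408 − 6 = 402 true annual layers beyond the volcanic sulfate spike.
1926 − 402 = 1524 CE.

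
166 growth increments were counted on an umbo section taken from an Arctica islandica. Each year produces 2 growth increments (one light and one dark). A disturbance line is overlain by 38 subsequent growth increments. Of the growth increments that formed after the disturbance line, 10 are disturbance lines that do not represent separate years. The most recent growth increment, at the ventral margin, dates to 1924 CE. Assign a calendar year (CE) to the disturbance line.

1910 CE

38 growth increments formed after the disturbance line.
Removing the 10 false growth increments leaves 38 − 10 = 28 true growth increments beyond the disturbance line.
With 2 growth increments per year, 28 / 2 = 14 years.
The growth increment at the ventral margin is 1924 CE, so the disturbance line dates to 1924 − 14 = 1910 CE.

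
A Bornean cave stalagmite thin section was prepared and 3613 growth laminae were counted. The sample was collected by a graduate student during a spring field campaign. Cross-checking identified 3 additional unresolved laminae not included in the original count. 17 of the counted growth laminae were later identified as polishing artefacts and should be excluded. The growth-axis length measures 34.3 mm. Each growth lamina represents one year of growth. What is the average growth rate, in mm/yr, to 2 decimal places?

0.01 mm/yr

Correcting the raw count gives 3613 − 17 + 3 = 3599 true growth laminae.
34.3 mm over 3599 years gives 34.3 / 3599 ≈ 0.01 mm/yr.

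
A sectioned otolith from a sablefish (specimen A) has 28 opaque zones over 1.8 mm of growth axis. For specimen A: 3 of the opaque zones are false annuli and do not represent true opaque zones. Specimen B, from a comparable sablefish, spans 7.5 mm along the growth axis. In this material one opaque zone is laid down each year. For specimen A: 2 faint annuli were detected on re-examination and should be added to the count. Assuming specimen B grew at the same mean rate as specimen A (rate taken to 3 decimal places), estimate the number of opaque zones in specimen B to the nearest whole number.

112 opaque zones

Specimen A: true opaque zone count = 28 − 3 + 2 = 27.
A: Mean rate = 1.8 mm / 27 years ≈ 0.067 mm/yr.
For B, 7.5 / 0.067 = 111.94 years ≈ 112 opaque zones.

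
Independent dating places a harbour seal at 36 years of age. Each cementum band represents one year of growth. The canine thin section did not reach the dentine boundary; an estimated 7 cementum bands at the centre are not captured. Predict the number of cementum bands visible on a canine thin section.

Expected cementum bands over 36 years: 36.
Less the 7 uncaptured cementum bands: 36 − 7 = 29.

29 cementum bands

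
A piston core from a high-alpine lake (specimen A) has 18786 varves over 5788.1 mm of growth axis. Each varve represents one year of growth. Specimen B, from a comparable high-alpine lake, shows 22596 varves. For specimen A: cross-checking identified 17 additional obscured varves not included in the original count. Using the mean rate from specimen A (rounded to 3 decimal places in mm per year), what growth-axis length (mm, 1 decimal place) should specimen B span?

Specimen A: after corrections the count is 18786 + 17 = 18803 varves.
A: 5788.1 mm over 18803 years gives 5788.1 / 18803 ≈ 0.308 mm per year.
B's length ≈ 0.308 × 22596 = 6959.6 mm.

6959.6 mm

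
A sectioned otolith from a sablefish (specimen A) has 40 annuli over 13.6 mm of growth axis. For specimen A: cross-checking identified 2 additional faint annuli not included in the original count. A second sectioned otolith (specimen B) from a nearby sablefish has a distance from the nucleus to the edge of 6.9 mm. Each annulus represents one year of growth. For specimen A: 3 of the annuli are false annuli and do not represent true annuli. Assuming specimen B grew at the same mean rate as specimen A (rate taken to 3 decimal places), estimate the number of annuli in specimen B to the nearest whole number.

20 annuli

Specimen A: true annulus count = 40 − 3 + 2 = 39.
A: Mean rate = 13.6 mm / 39 years ≈ 0.349 mm/year.
For B, 6.9 / 0.349 = 19.77 years ≈ 20 annuli.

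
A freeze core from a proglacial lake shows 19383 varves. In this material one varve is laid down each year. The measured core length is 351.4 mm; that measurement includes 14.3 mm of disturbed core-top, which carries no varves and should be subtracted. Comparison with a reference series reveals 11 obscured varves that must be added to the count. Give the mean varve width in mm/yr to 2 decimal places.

Adjusted count: 19383 + 11 = 19394 varves.
Net length = 351.4 − 14.3 = 337.1 mm.
Mean rate = 337.1 mm / 19394 years ≈ 0.02 mm/yr.

0.02 mm/yr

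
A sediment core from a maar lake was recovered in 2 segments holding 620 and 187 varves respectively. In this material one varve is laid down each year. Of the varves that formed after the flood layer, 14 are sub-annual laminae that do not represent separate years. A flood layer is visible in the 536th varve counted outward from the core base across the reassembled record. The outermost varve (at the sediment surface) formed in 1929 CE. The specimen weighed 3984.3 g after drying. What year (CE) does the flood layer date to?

1672 CE

Total varves = 620 + 187 = 807.
The flood layer sits at varve 536 from the core base, so 807 − 536 = 271 varves formed after it.
Removing the 14 false varves leaves 271 − 14 = 257 true varves beyond the flood layer.
The varve at the sediment surface is 1929 CE, so the flood layer dates to 1929 − 257 = 1672 CE.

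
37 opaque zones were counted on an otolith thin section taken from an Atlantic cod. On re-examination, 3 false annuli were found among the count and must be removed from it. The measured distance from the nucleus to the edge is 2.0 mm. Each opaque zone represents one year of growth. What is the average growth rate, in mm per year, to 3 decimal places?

0.059 mm per year

Correcting the raw count gives 37 − 3 = 34 true opaque zones.
2.0 mm over 34 years gives 2.0 / 34 ≈ 0.059 mm per year.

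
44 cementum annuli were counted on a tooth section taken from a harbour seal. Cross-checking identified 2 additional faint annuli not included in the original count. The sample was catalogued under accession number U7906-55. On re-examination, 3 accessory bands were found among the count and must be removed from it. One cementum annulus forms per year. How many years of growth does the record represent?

True cementum annulus count = 44 − 3 + 2 = 43.
At one cementum annulus per year, that is 43 years.

43 years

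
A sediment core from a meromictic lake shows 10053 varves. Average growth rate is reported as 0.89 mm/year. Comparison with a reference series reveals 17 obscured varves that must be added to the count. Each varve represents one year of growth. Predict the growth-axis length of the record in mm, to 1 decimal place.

After corrections the count is 10053 + 17 = 10070 varves.
Predicted length = 0.89 mm/year × 10070 years = 8962.3 mm.

8962.3 mm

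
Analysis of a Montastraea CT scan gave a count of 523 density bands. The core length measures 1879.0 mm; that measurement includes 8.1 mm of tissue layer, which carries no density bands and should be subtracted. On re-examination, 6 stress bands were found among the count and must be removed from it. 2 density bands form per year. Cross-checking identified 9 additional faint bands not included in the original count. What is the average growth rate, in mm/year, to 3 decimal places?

7.114 mm/year

After corrections the count is 523 − 6 + 9 = 526 density bands.
Dividing by 2 density bands per year: 526 / 2 = 263 years.
Net length = 1879.0 − 8.1 = 1870.9 mm.
Mean rate = 1870.9 mm / 263 years ≈ 7.114 mm/year.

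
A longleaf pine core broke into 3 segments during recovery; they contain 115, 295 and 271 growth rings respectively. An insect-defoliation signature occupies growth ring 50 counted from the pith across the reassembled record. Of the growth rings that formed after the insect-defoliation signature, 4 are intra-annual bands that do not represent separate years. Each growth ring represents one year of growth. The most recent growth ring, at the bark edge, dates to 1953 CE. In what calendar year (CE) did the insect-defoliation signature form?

1326 CE

Total growth rings = 115 + 295 + 271 = 681.
Between growth ring 50 and the bark edge there are 681 − 50 = 631 growth rings.
Excluding 4 false growth rings: 631 − 4 = 627.
The growth ring at the bark edge is 1953 CE, so the insect-defoliation signature dates to 1953 − 627 = 1326 CE.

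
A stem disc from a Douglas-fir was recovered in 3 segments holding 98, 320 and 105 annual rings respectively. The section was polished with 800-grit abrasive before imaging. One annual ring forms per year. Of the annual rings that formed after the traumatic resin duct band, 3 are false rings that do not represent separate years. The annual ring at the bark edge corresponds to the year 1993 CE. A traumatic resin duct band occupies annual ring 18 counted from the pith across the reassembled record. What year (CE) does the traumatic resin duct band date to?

1491 CE

Total annual rings = 98 + 320 + 105 = 523.
Between annual ring 18 and the bark edge there are 523 − 18 = 505 annual rings.
505 − 3 false = 502 true annual rings after the traumatic resin duct band.
1993 − 502 = 1491 CE.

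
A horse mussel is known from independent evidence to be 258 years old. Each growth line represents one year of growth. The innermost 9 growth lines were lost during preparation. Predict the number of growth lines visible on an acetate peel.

At one growth line per year, 258 years correspond to 258 growth lines.
Less the 9 uncaptured growth lines: 258 − 9 = 249.

249 growth lines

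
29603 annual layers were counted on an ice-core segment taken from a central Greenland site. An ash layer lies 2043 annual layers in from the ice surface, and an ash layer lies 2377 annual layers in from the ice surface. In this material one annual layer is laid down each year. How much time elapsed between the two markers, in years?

The two markers are separated by 2377 − 2043 = 334 annual layers.
One annual layer per year makes the interval 334 years.

334 years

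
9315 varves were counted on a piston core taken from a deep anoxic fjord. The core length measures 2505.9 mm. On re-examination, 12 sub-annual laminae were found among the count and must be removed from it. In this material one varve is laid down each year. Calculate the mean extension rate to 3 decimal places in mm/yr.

0.269 mm/yr

Adjusted count: 9315 − 12 = 9303 varves.
2505.9 mm over 9303 years gives 2505.9 / 9303 ≈ 0.269 mm/yr.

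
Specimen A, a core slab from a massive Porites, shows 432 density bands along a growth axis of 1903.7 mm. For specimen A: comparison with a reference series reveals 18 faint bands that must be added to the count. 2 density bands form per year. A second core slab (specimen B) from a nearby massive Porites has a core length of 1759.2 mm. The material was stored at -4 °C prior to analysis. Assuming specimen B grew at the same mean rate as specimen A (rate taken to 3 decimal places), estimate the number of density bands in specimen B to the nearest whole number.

416 density bands

Specimen A: true density band count = 432 + 18 = 450.
Specimen A: dividing by 2 density bands per year: 450 / 2 = 225 years.
A: Extension rate ≈ 1903.7 / 225 = 8.461 mm/yr.
B spans 1759.2 / 8.461 = 207.92 years; at 2 density bands per year that is 207.92 × 2 ≈ 416 density bands.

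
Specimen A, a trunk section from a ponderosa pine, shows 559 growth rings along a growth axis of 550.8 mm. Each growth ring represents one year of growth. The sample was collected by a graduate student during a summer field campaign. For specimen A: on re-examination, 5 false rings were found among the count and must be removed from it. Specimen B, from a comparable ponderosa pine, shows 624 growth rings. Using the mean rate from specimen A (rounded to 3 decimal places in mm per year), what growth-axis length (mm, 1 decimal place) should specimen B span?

620.3 mm

Specimen A: adjusted count: 559 − 5 = 554 growth rings.
A: Extension rate ≈ 550.8 / 554 = 0.994 mm/year.
For B, 0.994 mm/year × 624 years = 620.3 mm.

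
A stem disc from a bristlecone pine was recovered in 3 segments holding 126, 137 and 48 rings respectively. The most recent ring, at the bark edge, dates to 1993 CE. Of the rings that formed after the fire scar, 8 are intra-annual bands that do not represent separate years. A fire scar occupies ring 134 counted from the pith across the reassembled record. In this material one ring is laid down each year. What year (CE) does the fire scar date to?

Total rings = 126 + 137 + 48 = 311.
Between ring 134 and the bark edge there are 311 − 134 = 177 rings.
Removing the 8 false rings leaves 177 − 8 = 169 true rings beyond the fire scar.
Counting back 169 years from 1993 CE places the fire scar in 1993 − 169 = 1824 CE.

1824 CE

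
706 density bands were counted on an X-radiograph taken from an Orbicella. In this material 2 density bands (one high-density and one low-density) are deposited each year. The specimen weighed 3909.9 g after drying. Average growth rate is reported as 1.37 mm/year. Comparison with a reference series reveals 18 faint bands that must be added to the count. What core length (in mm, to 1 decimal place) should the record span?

495.9 mm

Adjusted count: 706 + 18 = 724 density bands.
724 density bands at 2 per year is 724 / 2 = 362 years.
Length ≈ 1.37 × 362 = 495.9 mm.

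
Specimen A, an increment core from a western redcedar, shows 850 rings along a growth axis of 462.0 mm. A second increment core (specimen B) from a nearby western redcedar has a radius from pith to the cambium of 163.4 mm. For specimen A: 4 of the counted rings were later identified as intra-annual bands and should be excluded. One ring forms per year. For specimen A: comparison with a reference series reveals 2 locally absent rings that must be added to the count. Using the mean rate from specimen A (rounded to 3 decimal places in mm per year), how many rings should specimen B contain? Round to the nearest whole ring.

300 rings

Specimen A: after corrections the count is 850 − 4 + 2 = 848 rings.
A: Extension rate ≈ 462.0 / 848 = 0.545 mm/yr.
Specimen B: 163.4 mm / 0.545 mm per year = 299.82 years ≈ 300 rings.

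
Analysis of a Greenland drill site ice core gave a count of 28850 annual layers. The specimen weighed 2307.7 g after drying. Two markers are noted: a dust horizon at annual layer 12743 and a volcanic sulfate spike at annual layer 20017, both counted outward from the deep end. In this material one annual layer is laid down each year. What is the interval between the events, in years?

7274 years

20017 − 12743 = 7274 annual layers lie between the two events.
That is 7274 years at one annual layer per year.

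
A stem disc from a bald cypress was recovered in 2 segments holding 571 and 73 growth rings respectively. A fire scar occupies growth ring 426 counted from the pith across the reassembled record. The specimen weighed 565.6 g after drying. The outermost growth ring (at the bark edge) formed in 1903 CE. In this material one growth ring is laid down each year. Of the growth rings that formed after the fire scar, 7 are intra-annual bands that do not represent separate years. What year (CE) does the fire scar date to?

Total growth rings = 571 + 73 = 644.
Between growth ring 426 and the bark edge there are 644 − 426 = 218 growth rings.
Excluding 7 false growth rings: 218 − 7 = 211.
Counting back 211 years from 1903 CE places the fire scar in 1903 − 211 = 1692 CE.

1692 CE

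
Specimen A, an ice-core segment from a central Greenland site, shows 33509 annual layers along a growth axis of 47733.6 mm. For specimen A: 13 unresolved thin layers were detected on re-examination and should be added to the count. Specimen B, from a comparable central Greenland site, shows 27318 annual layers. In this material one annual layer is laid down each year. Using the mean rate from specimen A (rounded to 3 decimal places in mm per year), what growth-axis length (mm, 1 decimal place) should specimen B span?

38900.8 mm

Specimen A: true annual layer count = 33509 + 13 = 33522.
A: Extension rate ≈ 47733.6 / 33522 = 1.424 mm per year.
B's length ≈ 1.424 × 27318 = 38900.8 mm.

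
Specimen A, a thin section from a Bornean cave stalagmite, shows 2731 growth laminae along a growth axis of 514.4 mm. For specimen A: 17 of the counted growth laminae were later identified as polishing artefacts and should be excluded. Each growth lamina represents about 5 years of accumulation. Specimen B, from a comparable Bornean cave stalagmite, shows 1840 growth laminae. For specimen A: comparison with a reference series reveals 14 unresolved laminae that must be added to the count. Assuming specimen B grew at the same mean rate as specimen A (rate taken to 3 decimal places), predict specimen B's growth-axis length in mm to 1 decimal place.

349.6 mm

Specimen A: adjusted count: 2731 − 17 + 14 = 2728 growth laminae.
Specimen A: multiplying by 5 years per growth lamina: 2728 × 5 = 13640 years.
A: Extension rate ≈ 514.4 / 13640 = 0.038 mm/year.
Specimen B: 1840 growth laminae at 5 years each span 1840 × 5 = 9200 years. For B, 0.038 mm/year × 9200 years = 349.6 mm.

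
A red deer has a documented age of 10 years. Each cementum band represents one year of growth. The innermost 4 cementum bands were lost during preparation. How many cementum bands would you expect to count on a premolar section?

Expected cementum bands over 10 years: 10.
Less the 4 uncaptured cementum bands: 10 − 4 = 6.

6 cementum bands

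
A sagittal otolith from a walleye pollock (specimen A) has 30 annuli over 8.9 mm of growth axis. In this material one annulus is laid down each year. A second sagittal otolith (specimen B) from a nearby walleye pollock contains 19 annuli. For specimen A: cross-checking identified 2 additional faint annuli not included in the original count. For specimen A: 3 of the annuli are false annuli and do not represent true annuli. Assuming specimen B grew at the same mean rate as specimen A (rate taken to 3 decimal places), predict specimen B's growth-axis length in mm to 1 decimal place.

5.8 mm

Specimen A: correcting the raw count gives 30 − 3 + 2 = 29 true annuli.
A: Mean rate = 8.9 mm / 29 years ≈ 0.307 mm/year.
B's length ≈ 0.307 × 19 = 5.8 mm.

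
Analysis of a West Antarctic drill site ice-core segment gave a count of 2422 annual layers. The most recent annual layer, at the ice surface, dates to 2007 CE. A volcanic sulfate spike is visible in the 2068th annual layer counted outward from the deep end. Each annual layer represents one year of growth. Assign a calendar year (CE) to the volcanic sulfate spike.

1653 CE

2422 − 2068 = 354 annual layers lie beyond the volcanic sulfate spike toward the ice surface.
2007 − 354 = 1653 CE.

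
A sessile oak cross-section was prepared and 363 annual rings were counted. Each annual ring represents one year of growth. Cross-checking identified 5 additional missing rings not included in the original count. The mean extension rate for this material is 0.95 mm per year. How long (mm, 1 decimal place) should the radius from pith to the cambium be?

349.6 mm

True annual ring count = 363 + 5 = 368.
Length ≈ 0.95 × 368 = 349.6 mm.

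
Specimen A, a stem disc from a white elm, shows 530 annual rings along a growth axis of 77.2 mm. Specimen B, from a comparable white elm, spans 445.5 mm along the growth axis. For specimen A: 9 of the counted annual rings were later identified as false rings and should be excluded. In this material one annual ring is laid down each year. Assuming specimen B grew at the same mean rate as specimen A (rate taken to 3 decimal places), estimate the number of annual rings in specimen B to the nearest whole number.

Specimen A: true annual ring count = 530 − 9 = 521.
A: 77.2 mm over 521 years gives 77.2 / 521 ≈ 0.148 mm/year.
Specimen B: 445.5 mm / 0.148 mm per year = 3010.14 years ≈ 3010 annual rings.

3010 annual rings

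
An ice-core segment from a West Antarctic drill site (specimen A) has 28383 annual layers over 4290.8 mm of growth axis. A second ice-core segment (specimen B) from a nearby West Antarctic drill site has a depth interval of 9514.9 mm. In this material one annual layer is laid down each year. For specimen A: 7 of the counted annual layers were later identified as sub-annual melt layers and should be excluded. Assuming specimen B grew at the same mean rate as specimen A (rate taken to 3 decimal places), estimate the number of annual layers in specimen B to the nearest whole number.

Specimen A: true annual layer count = 28383 − 7 = 28376.
A: Extension rate ≈ 4290.8 / 28376 = 0.151 mm/year.
Specimen B: 9514.9 mm / 0.151 mm per year = 63012.58 years ≈ 63013 annual layers.

63013 annual layers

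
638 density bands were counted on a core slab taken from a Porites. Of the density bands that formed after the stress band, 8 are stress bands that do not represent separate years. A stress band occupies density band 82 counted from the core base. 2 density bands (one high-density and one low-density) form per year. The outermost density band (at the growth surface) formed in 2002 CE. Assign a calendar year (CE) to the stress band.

Between density band 82 and the growth surface there are 638 − 82 = 556 density bands.
556 − 8 false = 548 true density bands after the stress band.
With 2 density bands per year, 548 / 2 = 274 years.
The density band at the growth surface is 2002 CE, so the stress band dates to 2002 − 274 = 1728 CE.

1728 CE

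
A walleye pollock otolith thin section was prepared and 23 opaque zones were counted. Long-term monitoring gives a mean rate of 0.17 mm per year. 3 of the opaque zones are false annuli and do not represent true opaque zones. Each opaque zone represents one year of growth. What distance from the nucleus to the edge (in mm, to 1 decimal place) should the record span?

True opaque zone count = 23 − 3 = 20.
Predicted length = 0.17 mm/year × 20 years = 3.4 mm.

3.4 mm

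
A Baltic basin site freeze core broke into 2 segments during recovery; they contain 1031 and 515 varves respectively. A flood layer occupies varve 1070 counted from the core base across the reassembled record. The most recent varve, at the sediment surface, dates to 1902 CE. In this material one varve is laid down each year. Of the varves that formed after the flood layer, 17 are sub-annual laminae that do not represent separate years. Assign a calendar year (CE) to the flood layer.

1443 CE

Total varves = 1031 + 515 = 1546.
The flood layer sits at varve 1070 from the core base, so 1546 − 1070 = 476 varves formed after it.
476 − 17 false = 459 true varves after the flood layer.
Counting back 459 years from 1902 CE places the flood layer in 1902 − 459 = 1443 CE.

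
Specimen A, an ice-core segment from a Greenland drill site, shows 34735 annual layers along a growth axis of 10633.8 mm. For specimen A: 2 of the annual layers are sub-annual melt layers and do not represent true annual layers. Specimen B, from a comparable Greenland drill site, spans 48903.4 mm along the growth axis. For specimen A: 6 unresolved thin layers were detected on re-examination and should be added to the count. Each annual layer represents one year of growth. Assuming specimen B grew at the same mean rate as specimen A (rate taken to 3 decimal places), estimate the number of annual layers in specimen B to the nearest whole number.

Specimen A: correcting the raw count gives 34735 − 2 + 6 = 34739 true annual layers.
A: 10633.8 mm over 34739 years gives 10633.8 / 34739 ≈ 0.306 mm/year.
For B, 48903.4 / 0.306 = 159815.03 years ≈ 159815 annual layers.

159815 annual layers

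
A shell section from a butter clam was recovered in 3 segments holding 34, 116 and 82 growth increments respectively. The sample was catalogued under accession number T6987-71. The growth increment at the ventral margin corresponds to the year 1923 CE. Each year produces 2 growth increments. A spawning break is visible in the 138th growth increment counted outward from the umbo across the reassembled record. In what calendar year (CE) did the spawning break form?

1876 CE

Total growth increments = 34 + 116 + 82 = 232.
232 − 138 = 94 growth increments lie beyond the spawning break toward the ventral margin.
With 2 growth increments per year, 94 / 2 = 47 years.
1923 − 47 = 1876 CE.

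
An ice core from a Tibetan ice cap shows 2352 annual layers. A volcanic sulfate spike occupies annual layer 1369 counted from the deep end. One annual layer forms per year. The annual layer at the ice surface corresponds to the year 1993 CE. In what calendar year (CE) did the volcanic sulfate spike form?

1010 CE

2352 − 1369 = 983 annual layers lie beyond the volcanic sulfate spike toward the ice surface.
Counting back 983 years from 1993 CE places the volcanic sulfate spike in 1993 − 983 = 1010 CE.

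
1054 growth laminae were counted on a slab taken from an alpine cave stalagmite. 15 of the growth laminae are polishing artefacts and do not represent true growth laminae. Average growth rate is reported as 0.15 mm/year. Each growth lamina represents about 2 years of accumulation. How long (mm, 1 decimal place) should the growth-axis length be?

311.7 mm

Correcting the raw count gives 1054 − 15 = 1039 true growth laminae.
1039 growth laminae at 2 years each span 1039 × 2 = 2078 years.
Length ≈ 0.15 × 2078 = 311.7 mm.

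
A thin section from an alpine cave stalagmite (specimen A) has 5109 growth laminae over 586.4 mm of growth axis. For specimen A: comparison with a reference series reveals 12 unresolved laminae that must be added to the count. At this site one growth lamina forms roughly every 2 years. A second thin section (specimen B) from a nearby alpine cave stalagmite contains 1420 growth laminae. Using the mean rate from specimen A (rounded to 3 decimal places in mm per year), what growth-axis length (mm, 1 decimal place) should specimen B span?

Specimen A: true growth lamina count = 5109 + 12 = 5121.
Specimen A: multiplying by 2 years per growth lamina: 5121 × 2 = 10242 years.
A: Mean rate = 586.4 mm / 10242 years ≈ 0.057 mm per year.
Specimen B: multiplying by 2 years per growth lamina: 1420 × 2 = 2840 years. B's length ≈ 0.057 × 2840 = 161.9 mm.

161.9 mm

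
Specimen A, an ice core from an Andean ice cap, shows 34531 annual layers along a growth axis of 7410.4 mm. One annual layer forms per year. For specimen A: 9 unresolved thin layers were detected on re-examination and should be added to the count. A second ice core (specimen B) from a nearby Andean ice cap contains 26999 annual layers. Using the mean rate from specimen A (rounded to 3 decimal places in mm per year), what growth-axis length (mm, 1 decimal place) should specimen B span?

Specimen A: true annual layer count = 34531 + 9 = 34540.
A: Mean rate = 7410.4 mm / 34540 years ≈ 0.215 mm/year.
For B, 0.215 mm/year × 26999 years = 5804.8 mm.

5804.8 mm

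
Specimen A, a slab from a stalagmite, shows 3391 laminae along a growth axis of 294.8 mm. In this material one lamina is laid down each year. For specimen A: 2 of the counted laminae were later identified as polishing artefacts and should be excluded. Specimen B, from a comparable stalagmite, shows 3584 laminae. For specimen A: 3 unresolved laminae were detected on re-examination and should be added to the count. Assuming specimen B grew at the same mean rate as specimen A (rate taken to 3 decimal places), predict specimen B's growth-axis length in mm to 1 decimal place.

Specimen A: true lamina count = 3391 − 2 + 3 = 3392.
A: 294.8 mm over 3392 years gives 294.8 / 3392 ≈ 0.087 mm/year.
For B, 0.087 mm/year × 3584 years = 311.8 mm.

311.8 mm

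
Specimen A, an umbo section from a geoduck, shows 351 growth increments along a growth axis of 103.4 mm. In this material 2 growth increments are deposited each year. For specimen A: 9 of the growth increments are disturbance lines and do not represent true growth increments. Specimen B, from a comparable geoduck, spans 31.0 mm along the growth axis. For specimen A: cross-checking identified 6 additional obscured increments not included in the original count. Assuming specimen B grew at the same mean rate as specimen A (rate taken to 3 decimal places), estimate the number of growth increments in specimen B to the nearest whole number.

104 growth increments

Specimen A: true growth increment count = 351 − 9 + 6 = 348.
Specimen A: dividing by 2 growth increments per year: 348 / 2 = 174 years.
A: 103.4 mm over 174 years gives 103.4 / 174 ≈ 0.594 mm/year.
Specimen B: 31.0 mm / 0.594 mm per year = 52.19 years; at 2 growth increments per year that is 52.19 × 2 ≈ 104 growth increments.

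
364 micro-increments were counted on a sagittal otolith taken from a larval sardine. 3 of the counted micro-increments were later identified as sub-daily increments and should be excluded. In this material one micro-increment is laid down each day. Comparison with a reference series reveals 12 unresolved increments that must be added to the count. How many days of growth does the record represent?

373 days

Correcting the raw count gives 364 − 3 + 12 = 373 true micro-increments.
At one micro-increment per day, that is 373 days.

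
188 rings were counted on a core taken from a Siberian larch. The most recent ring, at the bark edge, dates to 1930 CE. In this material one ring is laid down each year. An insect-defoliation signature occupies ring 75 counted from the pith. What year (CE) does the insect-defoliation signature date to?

1817 CE

The insect-defoliation signature sits at ring 75 from the pith, so 188 − 75 = 113 rings formed after it.
1930 − 113 = 1817 CE.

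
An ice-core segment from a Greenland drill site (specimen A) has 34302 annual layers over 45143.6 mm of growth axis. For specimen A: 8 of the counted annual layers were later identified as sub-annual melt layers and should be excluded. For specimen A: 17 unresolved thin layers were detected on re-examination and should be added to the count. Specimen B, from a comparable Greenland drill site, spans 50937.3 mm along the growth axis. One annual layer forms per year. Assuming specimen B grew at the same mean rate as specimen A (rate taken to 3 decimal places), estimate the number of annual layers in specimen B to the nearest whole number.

38706 annual layers

Specimen A: true annual layer count = 34302 − 8 + 17 = 34311.
A: Mean rate = 45143.6 mm / 34311 years ≈ 1.316 mm per year.
Specimen B: 50937.3 mm / 1.316 mm per year = 38706.16 years ≈ 38706 annual layers.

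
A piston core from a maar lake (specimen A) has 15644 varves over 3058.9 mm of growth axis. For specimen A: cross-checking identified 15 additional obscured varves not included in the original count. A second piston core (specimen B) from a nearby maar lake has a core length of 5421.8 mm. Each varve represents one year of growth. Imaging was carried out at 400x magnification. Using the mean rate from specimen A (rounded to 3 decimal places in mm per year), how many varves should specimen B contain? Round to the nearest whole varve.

27804 varves

Specimen A: correcting the raw count gives 15644 + 15 = 15659 true varves.
A: Extension rate ≈ 3058.9 / 15659 = 0.195 mm/year.
B spans 5421.8 / 0.195 = 27804.10 years ≈ 27804 varves.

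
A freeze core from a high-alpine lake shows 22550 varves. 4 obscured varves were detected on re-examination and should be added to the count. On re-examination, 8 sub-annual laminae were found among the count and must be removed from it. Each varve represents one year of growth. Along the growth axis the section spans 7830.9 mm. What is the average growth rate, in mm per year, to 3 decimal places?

Correcting the raw count gives 22550 − 8 + 4 = 22546 true varves.
Extension rate ≈ 7830.9 / 22546 = 0.347 mm per year.

0.347 mm per year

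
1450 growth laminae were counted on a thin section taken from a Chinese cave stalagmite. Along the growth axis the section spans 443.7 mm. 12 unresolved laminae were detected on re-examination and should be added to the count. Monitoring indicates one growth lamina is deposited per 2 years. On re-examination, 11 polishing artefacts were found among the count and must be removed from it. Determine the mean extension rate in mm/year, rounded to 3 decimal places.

After corrections the count is 1450 − 11 + 12 = 1451 growth laminae.
At 2 years per growth lamina, 1451 × 2 = 2902 years.
443.7 mm over 2902 years gives 443.7 / 2902 ≈ 0.153 mm/year.

0.153 mm/year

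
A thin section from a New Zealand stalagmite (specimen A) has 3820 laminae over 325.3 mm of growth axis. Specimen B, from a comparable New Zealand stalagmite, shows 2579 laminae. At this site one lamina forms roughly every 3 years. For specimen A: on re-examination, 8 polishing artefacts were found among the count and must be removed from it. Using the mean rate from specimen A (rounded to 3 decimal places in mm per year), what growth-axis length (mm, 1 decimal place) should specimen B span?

Specimen A: true lamina count = 3820 − 8 = 3812.
Specimen A: at 3 years per lamina, 3812 × 3 = 11436 years.
A: 325.3 mm over 11436 years gives 325.3 / 11436 ≈ 0.028 mm/yr.
Specimen B: multiplying by 3 years per lamina: 2579 × 3 = 7737 years. For B, 0.028 mm/year × 7737 years = 216.6 mm.

216.6 mm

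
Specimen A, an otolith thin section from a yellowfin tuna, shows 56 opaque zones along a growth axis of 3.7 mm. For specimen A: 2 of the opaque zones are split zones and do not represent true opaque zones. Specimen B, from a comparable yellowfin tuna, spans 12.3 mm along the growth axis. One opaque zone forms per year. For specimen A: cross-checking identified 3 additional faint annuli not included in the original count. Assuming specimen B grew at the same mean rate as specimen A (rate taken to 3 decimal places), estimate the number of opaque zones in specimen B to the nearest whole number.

189 opaque zones

Specimen A: after corrections the count is 56 − 2 + 3 = 57 opaque zones.
A: Extension rate ≈ 3.7 / 57 = 0.065 mm/yr.
B spans 12.3 / 0.065 = 189.23 years ≈ 189 opaque zones.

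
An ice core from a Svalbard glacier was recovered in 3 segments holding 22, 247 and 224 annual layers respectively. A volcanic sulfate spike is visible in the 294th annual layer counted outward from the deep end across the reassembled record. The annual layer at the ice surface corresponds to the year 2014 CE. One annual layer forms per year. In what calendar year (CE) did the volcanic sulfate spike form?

1815 CE

Total annual layers = 22 + 247 + 224 = 493.
The volcanic sulfate spike sits at annual layer 294 from the deep end, so 493 − 294 = 199 annual layers formed after it.
Counting back 199 years from 2014 CE places the volcanic sulfate spike in 2014 − 199 = 1815 CE.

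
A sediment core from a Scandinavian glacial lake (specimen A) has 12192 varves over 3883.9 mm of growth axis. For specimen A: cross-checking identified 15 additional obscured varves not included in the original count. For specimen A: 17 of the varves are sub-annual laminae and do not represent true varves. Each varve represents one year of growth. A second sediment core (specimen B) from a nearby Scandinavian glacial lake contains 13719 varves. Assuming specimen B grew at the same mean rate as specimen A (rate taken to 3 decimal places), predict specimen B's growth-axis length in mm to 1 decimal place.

Specimen A: after corrections the count is 12192 − 17 + 15 = 12190 varves.
A: Mean rate = 3883.9 mm / 12190 years ≈ 0.319 mm per year.
B's length ≈ 0.319 × 13719 = 4376.4 mm.

4376.4 mm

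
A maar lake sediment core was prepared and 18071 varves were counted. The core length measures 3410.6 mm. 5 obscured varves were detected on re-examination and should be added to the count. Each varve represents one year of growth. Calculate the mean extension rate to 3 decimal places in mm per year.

0.189 mm per year

True varve count = 18071 + 5 = 18076.
3410.6 mm over 18076 years gives 3410.6 / 18076 ≈ 0.189 mm per year.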